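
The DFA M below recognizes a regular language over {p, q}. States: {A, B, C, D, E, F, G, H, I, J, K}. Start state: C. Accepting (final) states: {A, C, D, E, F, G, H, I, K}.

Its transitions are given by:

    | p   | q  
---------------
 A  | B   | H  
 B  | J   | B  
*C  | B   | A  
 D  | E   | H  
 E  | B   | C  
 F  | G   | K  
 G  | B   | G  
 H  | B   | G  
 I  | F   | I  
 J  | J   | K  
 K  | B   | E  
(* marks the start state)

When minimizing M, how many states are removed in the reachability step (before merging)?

3

Starting at C and following transitions, the reachable set is {A, B, C, E, G, H, J, K}. That leaves D, F, I unreachable — 3 in total.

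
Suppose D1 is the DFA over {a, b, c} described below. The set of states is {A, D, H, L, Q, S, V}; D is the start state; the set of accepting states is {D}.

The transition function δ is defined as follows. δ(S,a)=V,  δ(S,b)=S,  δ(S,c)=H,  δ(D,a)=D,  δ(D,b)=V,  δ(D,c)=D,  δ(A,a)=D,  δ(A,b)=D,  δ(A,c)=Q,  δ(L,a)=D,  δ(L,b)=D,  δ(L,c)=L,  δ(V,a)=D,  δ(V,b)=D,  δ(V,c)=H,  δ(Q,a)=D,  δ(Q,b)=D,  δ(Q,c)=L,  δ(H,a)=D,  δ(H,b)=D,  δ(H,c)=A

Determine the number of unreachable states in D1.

1

BFS from D reaches {A, D, H, L, Q, V}; the 1 state(s) S are never visited.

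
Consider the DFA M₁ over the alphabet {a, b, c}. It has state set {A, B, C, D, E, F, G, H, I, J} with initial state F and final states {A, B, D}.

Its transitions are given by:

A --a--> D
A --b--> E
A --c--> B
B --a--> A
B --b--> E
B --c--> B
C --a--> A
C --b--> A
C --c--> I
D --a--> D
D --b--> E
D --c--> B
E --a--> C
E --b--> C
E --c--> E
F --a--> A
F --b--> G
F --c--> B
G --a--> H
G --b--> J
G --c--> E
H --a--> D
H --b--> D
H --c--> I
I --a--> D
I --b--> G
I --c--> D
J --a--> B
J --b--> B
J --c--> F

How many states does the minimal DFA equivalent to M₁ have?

4

Every state is reachable, so we keep all 10.
Start with accepting vs non-accepting: {A,B,D} | {C,E,F,G,H,I,J}.
Split {C,E,F,G,H,I,J} by δ(·,a) → {C,F,H,I,J} and {E,G}.
Split {C,F,H,I,J} by δ(·,b) → {C,H,J} and {F,I}.
Stable partition: {A,B,D} | {C,H,J} | {E,G} | {F,I} — 4 equivalence classes.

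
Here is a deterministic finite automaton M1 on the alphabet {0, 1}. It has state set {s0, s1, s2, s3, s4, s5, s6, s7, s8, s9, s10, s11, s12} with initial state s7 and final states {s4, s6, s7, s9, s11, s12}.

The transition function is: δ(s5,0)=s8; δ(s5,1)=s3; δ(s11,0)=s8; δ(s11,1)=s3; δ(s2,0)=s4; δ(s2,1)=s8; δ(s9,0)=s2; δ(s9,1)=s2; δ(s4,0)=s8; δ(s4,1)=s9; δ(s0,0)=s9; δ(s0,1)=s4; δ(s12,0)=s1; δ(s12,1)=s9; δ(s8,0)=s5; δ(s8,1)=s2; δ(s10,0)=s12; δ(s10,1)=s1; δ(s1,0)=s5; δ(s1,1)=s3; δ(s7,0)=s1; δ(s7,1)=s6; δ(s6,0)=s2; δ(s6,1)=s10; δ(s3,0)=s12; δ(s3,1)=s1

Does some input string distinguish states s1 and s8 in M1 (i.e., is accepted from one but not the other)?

First remove the unreachable states {s0,s11}; 11 states remain.
P0 = {s4,s6,s7,s9,s12} | {s1,s2,s3,s5,s8,s10}.
On input 1, block {s4,s6,s7,s9,s12} splits into {s4,s7,s12} and {s6,s9}.
Split {s1,s2,s3,s5,s8,s10} by δ(·,0) → {s1,s5,s8} and {s2,s3,s10}.
The partition is now stable with 4 blocks: {s4,s7,s12} | {s1,s5,s8} | {s6,s9} | {s2,s3,s10}.
s1 and s8 lie in the same block of the stable partition, so they are equivalent — no string distinguishes them.

No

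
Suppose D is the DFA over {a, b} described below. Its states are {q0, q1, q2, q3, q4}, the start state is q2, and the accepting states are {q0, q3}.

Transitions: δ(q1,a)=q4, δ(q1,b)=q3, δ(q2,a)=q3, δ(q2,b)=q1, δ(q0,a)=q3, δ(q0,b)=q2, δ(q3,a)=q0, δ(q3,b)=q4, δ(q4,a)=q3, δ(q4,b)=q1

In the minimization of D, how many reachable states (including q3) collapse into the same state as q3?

All states are reachable from the start state.
Initial partition by acceptance: {q0,q3} | {q1,q2,q4}.
On input a, block {q1,q2,q4} splits into {q2,q4} and {q1}.
No further refinement is possible. Final partition (3 blocks): {q0,q3} | {q2,q4} | {q1}.
The equivalence class containing q3 is {q0,q3}, of size 2.

2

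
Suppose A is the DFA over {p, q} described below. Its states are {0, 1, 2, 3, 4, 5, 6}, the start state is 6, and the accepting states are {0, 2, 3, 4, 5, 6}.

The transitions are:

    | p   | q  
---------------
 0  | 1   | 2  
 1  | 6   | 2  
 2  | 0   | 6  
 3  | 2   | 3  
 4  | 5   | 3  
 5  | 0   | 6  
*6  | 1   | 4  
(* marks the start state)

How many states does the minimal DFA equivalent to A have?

Start with accepting vs non-accepting: {0,2,3,4,5,6} | {1}.
Split {0,2,3,4,5,6} by δ(·,p) → {2,3,4,5} and {0,6}.
Split {2,3,4,5} by δ(·,p) → {2,5} and {3,4}.
Refine {0,6} on symbol q: members go to different blocks, giving {0} and {6}.
Stable partition: {2,5} | {1} | {0} | {3,4} | {6} — 5 equivalence classes.

5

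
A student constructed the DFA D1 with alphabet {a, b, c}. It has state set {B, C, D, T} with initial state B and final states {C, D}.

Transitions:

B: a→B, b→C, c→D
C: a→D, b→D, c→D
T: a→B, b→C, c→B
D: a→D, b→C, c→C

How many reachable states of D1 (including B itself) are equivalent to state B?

First remove the unreachable states {T}; 3 states remain.
Initial partition by acceptance: {C,D} | {B}.
Stable partition: {C,D} | {B} — 2 equivalence classes.
State B belongs to the block {B}, which has 1 states.

1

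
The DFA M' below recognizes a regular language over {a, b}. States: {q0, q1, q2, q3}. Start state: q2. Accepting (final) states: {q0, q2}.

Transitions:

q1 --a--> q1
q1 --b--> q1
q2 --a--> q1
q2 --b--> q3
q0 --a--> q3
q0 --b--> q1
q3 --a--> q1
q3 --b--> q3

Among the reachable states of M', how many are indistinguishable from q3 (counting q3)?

2

Reachable states from the start: {q1,q2,q3}. Unreachable: {q0} — drop them.
Initial partition by acceptance: {q2} | {q1,q3}.
Stable partition: {q2} | {q1,q3} — 2 equivalence classes.
The equivalence class containing q3 is {q1,q3}, of size 2.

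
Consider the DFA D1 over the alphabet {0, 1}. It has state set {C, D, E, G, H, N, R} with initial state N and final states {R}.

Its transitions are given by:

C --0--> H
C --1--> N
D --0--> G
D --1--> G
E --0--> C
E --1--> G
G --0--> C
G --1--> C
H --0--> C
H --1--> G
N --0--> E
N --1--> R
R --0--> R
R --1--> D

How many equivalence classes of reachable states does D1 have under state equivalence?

6

P0 = {R} | {C,D,E,G,H,N}.
Split {C,D,E,G,H,N} by δ(·,1) → {C,D,E,G,H} and {N}.
Refine {C,D,E,G,H} on symbol 1: members go to different blocks, giving {D,E,G,H} and {C}.
Refine {D,E,G,H} on symbol 0: members go to different blocks, giving {E,G,H} and {D}.
Refine {E,G,H} on symbol 1: members go to different blocks, giving {E,H} and {G}.
The partition is now stable with 6 blocks: {R} | {E,H} | {N} | {C} | {D} | {G}.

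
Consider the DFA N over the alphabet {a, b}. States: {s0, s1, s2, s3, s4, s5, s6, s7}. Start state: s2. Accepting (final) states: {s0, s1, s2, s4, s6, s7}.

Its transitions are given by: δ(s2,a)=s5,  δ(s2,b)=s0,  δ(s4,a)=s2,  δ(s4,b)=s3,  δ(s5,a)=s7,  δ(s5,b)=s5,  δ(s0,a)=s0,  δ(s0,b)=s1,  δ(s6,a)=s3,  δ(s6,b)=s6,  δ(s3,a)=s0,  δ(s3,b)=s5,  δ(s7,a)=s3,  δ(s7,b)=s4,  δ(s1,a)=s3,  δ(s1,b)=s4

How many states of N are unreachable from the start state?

1

Starting at s2 and following transitions, the reachable set is {s0, s1, s2, s3, s4, s5, s7}. That leaves s6 unreachable — 1 in total.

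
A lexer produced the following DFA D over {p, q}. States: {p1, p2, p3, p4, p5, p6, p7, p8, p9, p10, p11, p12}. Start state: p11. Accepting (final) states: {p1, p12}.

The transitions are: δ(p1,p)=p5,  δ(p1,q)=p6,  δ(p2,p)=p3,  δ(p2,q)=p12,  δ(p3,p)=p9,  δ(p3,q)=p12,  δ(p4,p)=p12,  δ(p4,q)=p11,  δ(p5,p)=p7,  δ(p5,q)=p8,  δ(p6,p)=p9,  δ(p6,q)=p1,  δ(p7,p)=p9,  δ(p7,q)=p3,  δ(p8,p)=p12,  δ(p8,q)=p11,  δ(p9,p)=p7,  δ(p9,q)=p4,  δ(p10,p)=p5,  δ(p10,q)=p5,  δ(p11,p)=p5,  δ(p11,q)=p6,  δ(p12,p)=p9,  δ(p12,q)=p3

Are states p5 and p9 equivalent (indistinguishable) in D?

Yes

First remove the unreachable states {p2,p10}; 10 states remain.
Start with accepting vs non-accepting: {p1,p12} | {p3,p4,p5,p6,p7,p8,p9,p11}.
Split {p3,p4,p5,p6,p7,p8,p9,p11} by δ(·,p) → {p3,p5,p6,p7,p9,p11} and {p4,p8}.
On input q, block {p3,p5,p6,p7,p9,p11} splits into {p3,p6} and {p5,p9} and {p7,p11}.
No further refinement is possible. Final partition (5 blocks): {p1,p12} | {p3,p6} | {p4,p8} | {p5,p9} | {p7,p11}.
p5 and p9 lie in the same block of the stable partition, so they are equivalent — no string distinguishes them.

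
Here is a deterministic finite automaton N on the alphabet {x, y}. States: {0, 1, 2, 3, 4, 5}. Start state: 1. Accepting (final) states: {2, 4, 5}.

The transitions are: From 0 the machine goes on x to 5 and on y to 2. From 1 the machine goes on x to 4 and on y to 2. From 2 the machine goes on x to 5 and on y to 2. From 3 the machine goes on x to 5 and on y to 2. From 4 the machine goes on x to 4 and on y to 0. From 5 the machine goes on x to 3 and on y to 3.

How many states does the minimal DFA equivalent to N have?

5

Start with accepting vs non-accepting: {2,4,5} | {0,1,3}.
Refine {2,4,5} on symbol x: members go to different blocks, giving {2,4} and {5}.
Split {2,4} by δ(·,x) → {2} and {4}.
Refine {0,1,3} on symbol x: members go to different blocks, giving {0,3} and {1}.
Stable partition: {2} | {0,3} | {5} | {4} | {1} — 5 equivalence classes.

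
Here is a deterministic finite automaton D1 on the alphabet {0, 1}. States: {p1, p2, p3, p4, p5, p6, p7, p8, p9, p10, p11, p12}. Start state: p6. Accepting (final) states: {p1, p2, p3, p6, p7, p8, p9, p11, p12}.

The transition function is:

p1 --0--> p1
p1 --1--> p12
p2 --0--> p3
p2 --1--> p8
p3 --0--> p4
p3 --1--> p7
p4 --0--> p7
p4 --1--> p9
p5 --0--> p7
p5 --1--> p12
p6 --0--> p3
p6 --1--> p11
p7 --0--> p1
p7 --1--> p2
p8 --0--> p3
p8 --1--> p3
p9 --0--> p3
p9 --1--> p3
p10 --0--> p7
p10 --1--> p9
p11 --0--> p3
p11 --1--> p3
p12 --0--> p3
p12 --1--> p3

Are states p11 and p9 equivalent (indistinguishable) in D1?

Reachable states from the start: {p1,p2,p3,p4,p6,p7,p8,p9,p11,p12}. Unreachable: {p5,p10} — drop them.
P0 = {p1,p2,p3,p6,p7,p8,p9,p11,p12} | {p4}.
On input 0, block {p1,p2,p3,p6,p7,p8,p9,p11,p12} splits into {p1,p2,p6,p7,p8,p9,p11,p12} and {p3}.
Split {p1,p2,p6,p7,p8,p9,p11,p12} by δ(·,0) → {p2,p6,p8,p9,p11,p12} and {p1,p7}.
On input 1, block {p2,p6,p8,p9,p11,p12} splits into {p8,p9,p11,p12} and {p2,p6}.
On input 1, block {p1,p7} splits into {p1} and {p7}.
Stable partition: {p8,p9,p11,p12} | {p4} | {p3} | {p1} | {p2,p6} | {p7} — 6 equivalence classes.
p11 and p9 lie in the same block of the stable partition, so they are equivalent — no string distinguishes them.

Yes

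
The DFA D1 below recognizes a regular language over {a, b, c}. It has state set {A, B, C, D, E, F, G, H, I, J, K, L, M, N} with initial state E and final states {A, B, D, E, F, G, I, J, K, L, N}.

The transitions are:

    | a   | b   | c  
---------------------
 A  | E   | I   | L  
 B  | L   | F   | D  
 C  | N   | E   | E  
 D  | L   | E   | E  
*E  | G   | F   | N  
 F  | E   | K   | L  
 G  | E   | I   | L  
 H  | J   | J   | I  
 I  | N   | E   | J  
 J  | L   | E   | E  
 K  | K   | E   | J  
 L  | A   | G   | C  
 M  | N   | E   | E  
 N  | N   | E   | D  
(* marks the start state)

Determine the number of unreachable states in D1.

3

BFS from E reaches {A, C, D, E, F, G, I, J, K, L, N}; the 3 state(s) B, H, M are never visited.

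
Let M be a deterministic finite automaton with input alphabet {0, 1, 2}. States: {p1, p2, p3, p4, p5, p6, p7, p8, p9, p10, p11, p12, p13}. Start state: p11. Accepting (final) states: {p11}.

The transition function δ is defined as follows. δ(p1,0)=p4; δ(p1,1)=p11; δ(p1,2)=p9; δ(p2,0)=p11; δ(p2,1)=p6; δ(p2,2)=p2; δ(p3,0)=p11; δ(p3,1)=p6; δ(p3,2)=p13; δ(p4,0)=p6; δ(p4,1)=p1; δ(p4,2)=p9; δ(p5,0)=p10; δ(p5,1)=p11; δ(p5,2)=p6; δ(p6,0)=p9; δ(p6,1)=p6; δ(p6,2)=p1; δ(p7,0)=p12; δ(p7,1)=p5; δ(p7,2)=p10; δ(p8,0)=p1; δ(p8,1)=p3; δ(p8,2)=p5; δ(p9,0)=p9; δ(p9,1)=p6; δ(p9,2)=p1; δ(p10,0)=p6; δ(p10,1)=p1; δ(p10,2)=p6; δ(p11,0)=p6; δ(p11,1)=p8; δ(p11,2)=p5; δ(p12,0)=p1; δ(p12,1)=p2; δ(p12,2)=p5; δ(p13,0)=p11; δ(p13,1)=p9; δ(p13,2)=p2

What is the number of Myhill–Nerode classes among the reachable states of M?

First remove the unreachable states {p7,p12}; 11 states remain.
Initial partition by acceptance: {p11} | {p1,p2,p3,p4,p5,p6,p8,p9,p10,p13}.
Refine {p1,p2,p3,p4,p5,p6,p8,p9,p10,p13} on symbol 0: members go to different blocks, giving {p1,p4,p5,p6,p8,p9,p10} and {p2,p3,p13}.
Refine {p1,p4,p5,p6,p8,p9,p10} on symbol 1: members go to different blocks, giving {p4,p6,p9,p10} and {p1,p5} and {p8}.
Split {p4,p6,p9,p10} by δ(·,1) → {p4,p10} and {p6,p9}.
The partition is now stable with 6 blocks: {p11} | {p4,p10} | {p2,p3,p13} | {p1,p5} | {p8} | {p6,p9}.

6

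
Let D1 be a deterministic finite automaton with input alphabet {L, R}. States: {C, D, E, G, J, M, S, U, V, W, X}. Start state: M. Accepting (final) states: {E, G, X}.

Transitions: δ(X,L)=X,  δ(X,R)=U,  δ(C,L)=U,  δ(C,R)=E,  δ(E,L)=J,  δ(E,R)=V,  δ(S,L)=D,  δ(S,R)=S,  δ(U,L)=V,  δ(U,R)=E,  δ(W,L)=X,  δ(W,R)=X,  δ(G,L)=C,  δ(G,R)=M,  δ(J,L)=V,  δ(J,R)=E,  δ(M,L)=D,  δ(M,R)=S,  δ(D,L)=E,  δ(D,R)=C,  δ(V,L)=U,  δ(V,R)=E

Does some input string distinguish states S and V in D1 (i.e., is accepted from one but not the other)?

Yes

States {G,W,X} cannot be reached from the start state, so discard them.
Initial partition by acceptance: {E} | {C,D,J,M,S,U,V}.
Refine {C,D,J,M,S,U,V} on symbol L: members go to different blocks, giving {C,J,M,S,U,V} and {D}.
Refine {C,J,M,S,U,V} on symbol L: members go to different blocks, giving {C,J,U,V} and {M,S}.
The partition is now stable with 4 blocks: {E} | {C,J,U,V} | {D} | {M,S}.
S and V end up in different blocks, so they are distinguishable. For instance, the string 'R' is accepted from only V.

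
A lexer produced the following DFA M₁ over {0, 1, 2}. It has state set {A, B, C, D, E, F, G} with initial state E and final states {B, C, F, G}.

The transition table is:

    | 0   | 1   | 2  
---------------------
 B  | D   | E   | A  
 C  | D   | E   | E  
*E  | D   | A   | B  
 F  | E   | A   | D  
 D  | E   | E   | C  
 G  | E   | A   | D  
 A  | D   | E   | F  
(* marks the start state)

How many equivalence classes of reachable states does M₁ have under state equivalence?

2

First remove the unreachable states {G}; 6 states remain.
P0 = {B,C,F} | {A,D,E}.
No further refinement is possible. Final partition (2 blocks): {B,C,F} | {A,D,E}.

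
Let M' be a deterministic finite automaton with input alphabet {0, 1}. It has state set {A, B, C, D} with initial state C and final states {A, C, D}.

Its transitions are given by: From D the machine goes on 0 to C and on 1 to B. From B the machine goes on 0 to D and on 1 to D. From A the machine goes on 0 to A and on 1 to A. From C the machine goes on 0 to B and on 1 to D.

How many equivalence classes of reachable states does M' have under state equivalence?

States {A} cannot be reached from the start state, so discard them.
P0 = {C,D} | {B}.
Refine {C,D} on symbol 0: members go to different blocks, giving {C} and {D}.
No further refinement is possible. Final partition (3 blocks): {C} | {B} | {D}.

3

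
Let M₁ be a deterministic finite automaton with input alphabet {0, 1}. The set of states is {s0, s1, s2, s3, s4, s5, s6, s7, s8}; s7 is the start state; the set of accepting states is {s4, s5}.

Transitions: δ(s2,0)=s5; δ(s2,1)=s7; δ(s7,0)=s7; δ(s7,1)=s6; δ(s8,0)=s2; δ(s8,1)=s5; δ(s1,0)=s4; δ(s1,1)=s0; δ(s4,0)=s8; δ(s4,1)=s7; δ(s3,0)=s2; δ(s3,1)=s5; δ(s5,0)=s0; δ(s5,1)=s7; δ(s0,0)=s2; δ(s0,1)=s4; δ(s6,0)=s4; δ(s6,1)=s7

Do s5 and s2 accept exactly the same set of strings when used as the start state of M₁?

Reachable states from the start: {s0,s2,s4,s5,s6,s7,s8}. Unreachable: {s1,s3} — drop them.
Initial partition by acceptance: {s4,s5} | {s0,s2,s6,s7,s8}.
On input 0, block {s0,s2,s6,s7,s8} splits into {s0,s7,s8} and {s2,s6}.
Split {s0,s7,s8} by δ(·,0) → {s0,s8} and {s7}.
Stable partition: {s4,s5} | {s0,s8} | {s2,s6} | {s7} — 4 equivalence classes.
s5 and s2 end up in different blocks, so they are distinguishable. For instance, the string 'ε' is accepted from only s5.

No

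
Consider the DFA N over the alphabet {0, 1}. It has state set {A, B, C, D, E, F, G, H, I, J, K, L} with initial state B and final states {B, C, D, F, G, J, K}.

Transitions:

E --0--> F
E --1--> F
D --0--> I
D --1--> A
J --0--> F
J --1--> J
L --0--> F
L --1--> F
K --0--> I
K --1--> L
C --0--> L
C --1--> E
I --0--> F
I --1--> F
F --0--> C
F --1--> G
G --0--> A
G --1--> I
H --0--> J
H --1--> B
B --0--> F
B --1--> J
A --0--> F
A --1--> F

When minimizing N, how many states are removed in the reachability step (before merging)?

BFS from B reaches {A, B, C, E, F, G, I, J, L}; the 3 state(s) D, H, K are never visited.

3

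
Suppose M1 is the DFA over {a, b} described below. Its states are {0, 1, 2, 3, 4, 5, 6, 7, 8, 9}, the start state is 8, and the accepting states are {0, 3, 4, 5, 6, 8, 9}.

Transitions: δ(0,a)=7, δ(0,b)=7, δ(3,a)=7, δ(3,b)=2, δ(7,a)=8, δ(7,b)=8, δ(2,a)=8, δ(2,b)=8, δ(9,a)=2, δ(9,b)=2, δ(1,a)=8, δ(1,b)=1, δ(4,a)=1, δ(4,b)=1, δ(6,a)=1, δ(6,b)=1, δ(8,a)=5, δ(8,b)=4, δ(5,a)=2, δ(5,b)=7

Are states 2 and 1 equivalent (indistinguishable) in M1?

No

First remove the unreachable states {0,3,6,9}; 6 states remain.
Start with accepting vs non-accepting: {4,5,8} | {1,2,7}.
On input a, block {4,5,8} splits into {4,5} and {8}.
On input b, block {1,2,7} splits into {2,7} and {1}.
Split {4,5} by δ(·,a) → {4} and {5}.
The partition is now stable with 5 blocks: {4} | {2,7} | {8} | {1} | {5}.
2 and 1 end up in different blocks, so they are distinguishable. For instance, the string 'b' is accepted from only 2.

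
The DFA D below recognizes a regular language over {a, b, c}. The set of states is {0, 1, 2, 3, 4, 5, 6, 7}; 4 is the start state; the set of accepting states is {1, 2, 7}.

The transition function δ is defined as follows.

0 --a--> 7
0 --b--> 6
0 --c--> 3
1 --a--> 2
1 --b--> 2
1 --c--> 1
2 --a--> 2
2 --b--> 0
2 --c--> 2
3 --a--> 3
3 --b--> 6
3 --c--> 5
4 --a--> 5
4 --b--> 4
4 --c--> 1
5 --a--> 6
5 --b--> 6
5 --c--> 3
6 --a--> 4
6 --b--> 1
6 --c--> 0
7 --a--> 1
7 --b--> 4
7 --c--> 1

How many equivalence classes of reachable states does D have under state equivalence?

8

P0 = {1,2,7} | {0,3,4,5,6}.
Refine {1,2,7} on symbol b: members go to different blocks, giving {2,7} and {1}.
On input a, block {2,7} splits into {2} and {7}.
Refine {0,3,4,5,6} on symbol a: members go to different blocks, giving {3,4,5,6} and {0}.
Split {3,4,5,6} by δ(·,b) → {3,4,5} and {6}.
Refine {3,4,5} on symbol a: members go to different blocks, giving {3,4} and {5}.
Split {3,4} by δ(·,a) → {3} and {4}.
No further refinement is possible. Final partition (8 blocks): {2} | {3} | {1} | {7} | {0} | {6} | {5} | {4}.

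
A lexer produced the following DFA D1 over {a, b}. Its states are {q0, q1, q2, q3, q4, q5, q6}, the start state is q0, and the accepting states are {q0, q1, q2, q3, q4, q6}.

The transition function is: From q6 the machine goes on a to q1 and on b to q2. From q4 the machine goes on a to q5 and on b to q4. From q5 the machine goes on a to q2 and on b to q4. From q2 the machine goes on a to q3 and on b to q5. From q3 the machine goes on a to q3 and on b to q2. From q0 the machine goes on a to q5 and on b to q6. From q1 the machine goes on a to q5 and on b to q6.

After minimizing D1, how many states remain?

P0 = {q0,q1,q2,q3,q4,q6} | {q5}.
Split {q0,q1,q2,q3,q4,q6} by δ(·,a) → {q0,q1,q4} and {q2,q3,q6}.
Split {q0,q1,q4} by δ(·,b) → {q0,q1} and {q4}.
On input a, block {q2,q3,q6} splits into {q2,q3} and {q6}.
On input b, block {q2,q3} splits into {q2} and {q3}.
Stable partition: {q0,q1} | {q5} | {q2} | {q4} | {q6} | {q3} — 6 equivalence classes.

6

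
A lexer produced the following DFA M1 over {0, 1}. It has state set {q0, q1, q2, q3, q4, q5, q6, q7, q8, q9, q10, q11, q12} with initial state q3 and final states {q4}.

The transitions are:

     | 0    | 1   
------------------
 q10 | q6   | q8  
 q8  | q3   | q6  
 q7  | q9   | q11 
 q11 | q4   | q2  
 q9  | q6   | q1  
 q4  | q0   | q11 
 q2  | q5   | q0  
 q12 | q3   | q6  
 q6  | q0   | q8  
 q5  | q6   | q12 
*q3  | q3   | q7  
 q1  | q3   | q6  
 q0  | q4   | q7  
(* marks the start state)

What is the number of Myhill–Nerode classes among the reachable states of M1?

7

First remove the unreachable states {q10}; 12 states remain.
P0 = {q4} | {q0,q1,q2,q3,q5,q6,q7,q8,q9,q11,q12}.
Split {q0,q1,q2,q3,q5,q6,q7,q8,q9,q11,q12} by δ(·,0) → {q1,q2,q3,q5,q6,q7,q8,q9,q12} and {q0,q11}.
On input 0, block {q1,q2,q3,q5,q6,q7,q8,q9,q12} splits into {q1,q2,q3,q5,q7,q8,q9,q12} and {q6}.
On input 0, block {q1,q2,q3,q5,q7,q8,q9,q12} splits into {q1,q2,q3,q7,q8,q12} and {q5,q9}.
Refine {q1,q2,q3,q7,q8,q12} on symbol 0: members go to different blocks, giving {q1,q3,q8,q12} and {q2,q7}.
Split {q1,q3,q8,q12} by δ(·,1) → {q1,q8,q12} and {q3}.
No further refinement is possible. Final partition (7 blocks): {q4} | {q1,q8,q12} | {q0,q11} | {q6} | {q5,q9} | {q2,q7} | {q3}.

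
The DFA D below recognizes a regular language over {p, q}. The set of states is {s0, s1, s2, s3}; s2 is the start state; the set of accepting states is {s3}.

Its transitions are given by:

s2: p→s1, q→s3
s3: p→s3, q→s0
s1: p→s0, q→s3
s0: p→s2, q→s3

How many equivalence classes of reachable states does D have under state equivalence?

2

All states are reachable from the start state.
P0 = {s3} | {s0,s1,s2}.
Stable partition: {s3} | {s0,s1,s2} — 2 equivalence classes.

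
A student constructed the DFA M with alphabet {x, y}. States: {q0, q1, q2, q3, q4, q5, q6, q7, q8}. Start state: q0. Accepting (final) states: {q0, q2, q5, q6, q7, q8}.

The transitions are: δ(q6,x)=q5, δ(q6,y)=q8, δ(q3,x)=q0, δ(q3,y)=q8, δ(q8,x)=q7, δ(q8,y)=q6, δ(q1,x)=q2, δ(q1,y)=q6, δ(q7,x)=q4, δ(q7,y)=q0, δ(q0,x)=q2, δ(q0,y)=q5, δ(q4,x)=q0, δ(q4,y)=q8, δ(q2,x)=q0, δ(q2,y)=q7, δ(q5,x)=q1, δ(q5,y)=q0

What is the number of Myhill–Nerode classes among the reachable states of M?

4

Reachable states from the start: {q0,q1,q2,q4,q5,q6,q7,q8}. Unreachable: {q3} — drop them.
Initial partition by acceptance: {q0,q2,q5,q6,q7,q8} | {q1,q4}.
Refine {q0,q2,q5,q6,q7,q8} on symbol x: members go to different blocks, giving {q0,q2,q6,q8} and {q5,q7}.
On input x, block {q0,q2,q6,q8} splits into {q0,q2} and {q6,q8}.
No further refinement is possible. Final partition (4 blocks): {q0,q2} | {q1,q4} | {q5,q7} | {q6,q8}.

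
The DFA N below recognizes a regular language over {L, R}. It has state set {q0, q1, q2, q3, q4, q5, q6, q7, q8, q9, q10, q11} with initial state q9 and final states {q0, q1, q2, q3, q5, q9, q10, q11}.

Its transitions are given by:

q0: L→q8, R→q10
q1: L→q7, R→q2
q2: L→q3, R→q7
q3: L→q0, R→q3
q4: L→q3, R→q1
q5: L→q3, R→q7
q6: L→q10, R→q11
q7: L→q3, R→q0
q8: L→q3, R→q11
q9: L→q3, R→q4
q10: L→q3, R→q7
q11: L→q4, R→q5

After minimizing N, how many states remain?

First remove the unreachable states {q6}; 11 states remain.
Start with accepting vs non-accepting: {q0,q1,q2,q3,q5,q9,q10,q11} | {q4,q7,q8}.
Refine {q0,q1,q2,q3,q5,q9,q10,q11} on symbol L: members go to different blocks, giving {q2,q3,q5,q9,q10} and {q0,q1,q11}.
On input L, block {q2,q3,q5,q9,q10} splits into {q2,q5,q9,q10} and {q3}.
No further refinement is possible. Final partition (4 blocks): {q2,q5,q9,q10} | {q4,q7,q8} | {q0,q1,q11} | {q3}.

4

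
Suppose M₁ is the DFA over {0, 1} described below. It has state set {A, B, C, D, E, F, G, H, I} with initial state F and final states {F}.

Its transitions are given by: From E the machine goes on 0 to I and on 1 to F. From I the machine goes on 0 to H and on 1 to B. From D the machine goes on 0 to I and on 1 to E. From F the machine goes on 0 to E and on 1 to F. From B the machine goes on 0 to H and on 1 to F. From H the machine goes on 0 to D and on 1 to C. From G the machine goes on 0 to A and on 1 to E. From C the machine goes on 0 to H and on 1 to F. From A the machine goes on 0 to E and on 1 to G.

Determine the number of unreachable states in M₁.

No path from F leads to A, G; the other 7 states are all reachable.

2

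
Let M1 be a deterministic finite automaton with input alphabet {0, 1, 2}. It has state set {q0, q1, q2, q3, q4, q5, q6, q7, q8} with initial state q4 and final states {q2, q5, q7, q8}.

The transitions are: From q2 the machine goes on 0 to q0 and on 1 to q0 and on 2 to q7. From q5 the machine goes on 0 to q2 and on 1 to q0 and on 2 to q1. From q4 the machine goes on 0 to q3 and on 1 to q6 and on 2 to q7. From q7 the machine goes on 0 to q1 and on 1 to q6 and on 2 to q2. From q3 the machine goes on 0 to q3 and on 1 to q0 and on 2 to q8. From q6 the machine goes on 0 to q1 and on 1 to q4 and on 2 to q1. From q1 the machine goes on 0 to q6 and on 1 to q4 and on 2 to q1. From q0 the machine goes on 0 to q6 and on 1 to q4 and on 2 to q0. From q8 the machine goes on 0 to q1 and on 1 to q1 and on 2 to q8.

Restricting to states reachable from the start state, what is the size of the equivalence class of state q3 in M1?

Reachable states from the start: {q0,q1,q2,q3,q4,q6,q7,q8}. Unreachable: {q5} — drop them.
P0 = {q2,q7,q8} | {q0,q1,q3,q4,q6}.
On input 2, block {q0,q1,q3,q4,q6} splits into {q0,q1,q6} and {q3,q4}.
No further refinement is possible. Final partition (3 blocks): {q2,q7,q8} | {q0,q1,q6} | {q3,q4}.
The equivalence class containing q3 is {q3,q4}, of size 2.

2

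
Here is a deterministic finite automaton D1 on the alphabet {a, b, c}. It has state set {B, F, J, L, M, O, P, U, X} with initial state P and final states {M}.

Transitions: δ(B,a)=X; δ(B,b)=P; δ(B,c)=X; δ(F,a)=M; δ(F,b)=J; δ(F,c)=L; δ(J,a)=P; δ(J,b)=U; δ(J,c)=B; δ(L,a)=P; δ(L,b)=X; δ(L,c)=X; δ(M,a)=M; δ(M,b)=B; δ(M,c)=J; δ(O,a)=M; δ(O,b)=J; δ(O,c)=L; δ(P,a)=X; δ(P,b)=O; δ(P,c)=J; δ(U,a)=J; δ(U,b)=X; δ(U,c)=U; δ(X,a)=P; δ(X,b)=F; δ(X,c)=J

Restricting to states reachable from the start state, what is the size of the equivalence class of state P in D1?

2

Start with accepting vs non-accepting: {M} | {B,F,J,L,O,P,U,X}.
Split {B,F,J,L,O,P,U,X} by δ(·,a) → {B,J,L,P,U,X} and {F,O}.
Split {B,J,L,P,U,X} by δ(·,b) → {B,J,L,U} and {P,X}.
Split {B,J,L,U} by δ(·,a) → {B,J,L} and {U}.
Refine {B,J,L} on symbol b: members go to different blocks, giving {B,L} and {J}.
Stable partition: {M} | {B,L} | {F,O} | {P,X} | {U} | {J} — 6 equivalence classes.
State P belongs to the block {P,X}, which has 2 states.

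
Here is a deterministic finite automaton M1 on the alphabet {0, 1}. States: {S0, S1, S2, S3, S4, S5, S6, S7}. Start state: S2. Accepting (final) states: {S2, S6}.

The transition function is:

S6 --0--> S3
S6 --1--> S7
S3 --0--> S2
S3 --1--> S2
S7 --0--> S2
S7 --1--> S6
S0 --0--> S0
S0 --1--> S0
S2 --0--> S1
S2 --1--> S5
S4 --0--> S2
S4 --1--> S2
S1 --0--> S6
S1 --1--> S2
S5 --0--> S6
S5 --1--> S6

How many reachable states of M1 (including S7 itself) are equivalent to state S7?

4

Reachable states from the start: {S1,S2,S3,S5,S6,S7}. Unreachable: {S0,S4} — drop them.
Initial partition by acceptance: {S2,S6} | {S1,S3,S5,S7}.
Stable partition: {S2,S6} | {S1,S3,S5,S7} — 2 equivalence classes.
State S7 belongs to the block {S1,S3,S5,S7}, which has 4 states.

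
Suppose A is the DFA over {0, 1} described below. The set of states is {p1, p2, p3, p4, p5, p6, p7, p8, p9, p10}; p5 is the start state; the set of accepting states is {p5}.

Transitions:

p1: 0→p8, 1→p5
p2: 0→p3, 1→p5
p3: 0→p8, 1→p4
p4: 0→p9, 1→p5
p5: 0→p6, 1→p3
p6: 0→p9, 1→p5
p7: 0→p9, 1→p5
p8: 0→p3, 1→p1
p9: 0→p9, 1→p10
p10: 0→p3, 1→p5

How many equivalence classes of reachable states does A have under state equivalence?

First remove the unreachable states {p2,p7}; 8 states remain.
P0 = {p5} | {p1,p3,p4,p6,p8,p9,p10}.
On input 1, block {p1,p3,p4,p6,p8,p9,p10} splits into {p1,p4,p6,p10} and {p3,p8,p9}.
Stable partition: {p5} | {p1,p4,p6,p10} | {p3,p8,p9} — 3 equivalence classes.

3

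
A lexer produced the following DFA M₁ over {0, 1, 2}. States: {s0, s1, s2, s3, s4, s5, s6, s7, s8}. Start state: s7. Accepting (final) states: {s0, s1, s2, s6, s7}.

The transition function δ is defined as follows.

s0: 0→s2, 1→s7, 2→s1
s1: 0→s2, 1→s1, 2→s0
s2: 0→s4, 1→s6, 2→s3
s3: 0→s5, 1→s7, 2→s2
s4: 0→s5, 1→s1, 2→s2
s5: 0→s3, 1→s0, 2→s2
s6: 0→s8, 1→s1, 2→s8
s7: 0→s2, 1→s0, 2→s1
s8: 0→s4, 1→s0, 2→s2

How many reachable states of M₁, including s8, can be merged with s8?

4

Every state is reachable, so we keep all 9.
Initial partition by acceptance: {s0,s1,s2,s6,s7} | {s3,s4,s5,s8}.
Refine {s0,s1,s2,s6,s7} on symbol 0: members go to different blocks, giving {s0,s1,s7} and {s2,s6}.
On input 1, block {s2,s6} splits into {s2} and {s6}.
The partition is now stable with 4 blocks: {s0,s1,s7} | {s3,s4,s5,s8} | {s2} | {s6}.
The equivalence class containing s8 is {s3,s4,s5,s8}, of size 4.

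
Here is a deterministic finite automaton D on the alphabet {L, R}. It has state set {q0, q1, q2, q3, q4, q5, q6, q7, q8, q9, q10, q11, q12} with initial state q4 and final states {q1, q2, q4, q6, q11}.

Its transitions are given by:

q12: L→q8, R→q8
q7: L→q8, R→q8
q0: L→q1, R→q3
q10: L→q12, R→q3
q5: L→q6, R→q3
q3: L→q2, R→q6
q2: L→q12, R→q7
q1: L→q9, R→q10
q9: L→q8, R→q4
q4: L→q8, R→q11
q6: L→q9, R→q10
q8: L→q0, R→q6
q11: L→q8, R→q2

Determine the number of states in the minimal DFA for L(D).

10

States {q5} cannot be reached from the start state, so discard them.
Initial partition by acceptance: {q1,q2,q4,q6,q11} | {q0,q3,q7,q8,q9,q10,q12}.
Split {q1,q2,q4,q6,q11} by δ(·,R) → {q1,q2,q6} and {q4,q11}.
Refine {q0,q3,q7,q8,q9,q10,q12} on symbol L: members go to different blocks, giving {q7,q8,q9,q10,q12} and {q0,q3}.
On input L, block {q7,q8,q9,q10,q12} splits into {q7,q9,q10,q12} and {q8}.
On input L, block {q7,q9,q10,q12} splits into {q7,q9,q12} and {q10}.
Refine {q1,q2,q6} on symbol R: members go to different blocks, giving {q1,q6} and {q2}.
Refine {q7,q9,q12} on symbol R: members go to different blocks, giving {q7,q12} and {q9}.
Refine {q4,q11} on symbol R: members go to different blocks, giving {q4} and {q11}.
Split {q0,q3} by δ(·,L) → {q0} and {q3}.
No further refinement is possible. Final partition (10 blocks): {q1,q6} | {q7,q12} | {q4} | {q0} | {q8} | {q10} | {q2} | {q9} | {q11} | {q3}.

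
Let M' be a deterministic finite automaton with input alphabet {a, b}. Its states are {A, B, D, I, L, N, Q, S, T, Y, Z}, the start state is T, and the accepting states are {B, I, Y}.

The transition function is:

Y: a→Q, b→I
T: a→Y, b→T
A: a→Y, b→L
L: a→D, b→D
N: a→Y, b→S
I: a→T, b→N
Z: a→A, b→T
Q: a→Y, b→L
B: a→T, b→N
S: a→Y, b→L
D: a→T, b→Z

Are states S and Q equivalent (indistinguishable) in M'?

Yes

First remove the unreachable states {B}; 10 states remain.
Start with accepting vs non-accepting: {I,Y} | {A,D,L,N,Q,S,T,Z}.
On input b, block {I,Y} splits into {I} and {Y}.
Refine {A,D,L,N,Q,S,T,Z} on symbol a: members go to different blocks, giving {A,N,Q,S,T} and {D,L,Z}.
On input b, block {A,N,Q,S,T} splits into {A,Q,S} and {N,T}.
Refine {D,L,Z} on symbol a: members go to different blocks, giving {Z} and {L} and {D}.
Refine {N,T} on symbol b: members go to different blocks, giving {T} and {N}.
No further refinement is possible. Final partition (8 blocks): {I} | {A,Q,S} | {Y} | {Z} | {T} | {L} | {D} | {N}.
S and Q lie in the same block of the stable partition, so they are equivalent — no string distinguishes them.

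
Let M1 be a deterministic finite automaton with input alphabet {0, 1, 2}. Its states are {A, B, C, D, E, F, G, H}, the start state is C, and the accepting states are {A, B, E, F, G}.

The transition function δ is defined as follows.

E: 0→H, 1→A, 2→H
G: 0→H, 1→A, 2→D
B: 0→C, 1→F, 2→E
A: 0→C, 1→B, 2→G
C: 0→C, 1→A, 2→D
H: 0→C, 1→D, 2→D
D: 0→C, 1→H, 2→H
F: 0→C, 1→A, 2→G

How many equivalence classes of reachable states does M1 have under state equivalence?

4

Start with accepting vs non-accepting: {A,B,E,F,G} | {C,D,H}.
Refine {A,B,E,F,G} on symbol 2: members go to different blocks, giving {A,B,F} and {E,G}.
On input 1, block {C,D,H} splits into {D,H} and {C}.
No further refinement is possible. Final partition (4 blocks): {A,B,F} | {D,H} | {E,G} | {C}.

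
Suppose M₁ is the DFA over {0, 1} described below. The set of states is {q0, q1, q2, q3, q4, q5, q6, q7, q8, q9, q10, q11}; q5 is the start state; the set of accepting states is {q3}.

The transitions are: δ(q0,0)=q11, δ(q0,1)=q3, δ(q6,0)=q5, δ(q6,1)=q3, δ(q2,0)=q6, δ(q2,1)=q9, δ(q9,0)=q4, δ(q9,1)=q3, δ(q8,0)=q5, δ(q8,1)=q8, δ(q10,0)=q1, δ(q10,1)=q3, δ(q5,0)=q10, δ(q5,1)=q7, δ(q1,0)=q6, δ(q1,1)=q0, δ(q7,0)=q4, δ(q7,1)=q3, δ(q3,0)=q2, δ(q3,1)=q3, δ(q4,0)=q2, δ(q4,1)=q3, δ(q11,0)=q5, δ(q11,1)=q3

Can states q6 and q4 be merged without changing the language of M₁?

First remove the unreachable states {q8}; 11 states remain.
Start with accepting vs non-accepting: {q3} | {q0,q1,q2,q4,q5,q6,q7,q9,q10,q11}.
Refine {q0,q1,q2,q4,q5,q6,q7,q9,q10,q11} on symbol 1: members go to different blocks, giving {q0,q4,q6,q7,q9,q10,q11} and {q1,q2,q5}.
Split {q0,q4,q6,q7,q9,q10,q11} by δ(·,0) → {q4,q6,q10,q11} and {q0,q7,q9}.
No further refinement is possible. Final partition (4 blocks): {q3} | {q4,q6,q10,q11} | {q1,q2,q5} | {q0,q7,q9}.
q6 and q4 lie in the same block of the stable partition, so they are equivalent — no string distinguishes them.

Yes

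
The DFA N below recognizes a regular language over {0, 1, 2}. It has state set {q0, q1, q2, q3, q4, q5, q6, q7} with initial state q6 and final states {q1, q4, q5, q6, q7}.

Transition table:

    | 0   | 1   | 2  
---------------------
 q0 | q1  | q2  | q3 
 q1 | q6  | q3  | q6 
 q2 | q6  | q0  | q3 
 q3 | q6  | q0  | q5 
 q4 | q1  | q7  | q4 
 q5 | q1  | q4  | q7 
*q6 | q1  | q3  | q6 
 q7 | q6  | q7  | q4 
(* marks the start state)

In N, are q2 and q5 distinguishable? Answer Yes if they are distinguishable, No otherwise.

Yes

Initial partition by acceptance: {q1,q4,q5,q6,q7} | {q0,q2,q3}.
Split {q1,q4,q5,q6,q7} by δ(·,1) → {q4,q5,q7} and {q1,q6}.
Refine {q0,q2,q3} on symbol 2: members go to different blocks, giving {q0,q2} and {q3}.
The partition is now stable with 4 blocks: {q4,q5,q7} | {q0,q2} | {q1,q6} | {q3}.
q2 and q5 end up in different blocks, so they are distinguishable. For instance, the string 'ε' is accepted from only q5.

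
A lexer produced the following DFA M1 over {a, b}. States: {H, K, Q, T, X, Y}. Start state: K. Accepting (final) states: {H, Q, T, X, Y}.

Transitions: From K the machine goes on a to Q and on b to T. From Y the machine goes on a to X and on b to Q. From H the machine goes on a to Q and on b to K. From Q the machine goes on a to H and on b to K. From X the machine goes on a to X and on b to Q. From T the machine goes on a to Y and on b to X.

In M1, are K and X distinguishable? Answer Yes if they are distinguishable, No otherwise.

Yes

Every state is reachable, so we keep all 6.
P0 = {H,Q,T,X,Y} | {K}.
Refine {H,Q,T,X,Y} on symbol b: members go to different blocks, giving {T,X,Y} and {H,Q}.
On input b, block {T,X,Y} splits into {X,Y} and {T}.
The partition is now stable with 4 blocks: {X,Y} | {K} | {H,Q} | {T}.
K and X end up in different blocks, so they are distinguishable. For instance, the string 'ε' is accepted from only X.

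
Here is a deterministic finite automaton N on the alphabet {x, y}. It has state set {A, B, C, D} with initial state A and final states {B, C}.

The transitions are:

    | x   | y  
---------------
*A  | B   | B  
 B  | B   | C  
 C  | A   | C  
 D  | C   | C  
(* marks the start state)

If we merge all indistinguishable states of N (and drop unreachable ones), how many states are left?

3

First remove the unreachable states {D}; 3 states remain.
Start with accepting vs non-accepting: {B,C} | {A}.
Refine {B,C} on symbol x: members go to different blocks, giving {B} and {C}.
Stable partition: {B} | {A} | {C} — 3 equivalence classes.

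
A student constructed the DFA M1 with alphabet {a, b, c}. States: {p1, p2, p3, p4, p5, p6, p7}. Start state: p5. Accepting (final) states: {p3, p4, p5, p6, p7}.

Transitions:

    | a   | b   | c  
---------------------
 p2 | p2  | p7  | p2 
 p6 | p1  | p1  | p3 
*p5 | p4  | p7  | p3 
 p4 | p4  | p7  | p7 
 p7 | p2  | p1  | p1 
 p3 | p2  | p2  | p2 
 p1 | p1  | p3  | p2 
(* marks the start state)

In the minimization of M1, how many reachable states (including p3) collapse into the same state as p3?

2

States {p6} cannot be reached from the start state, so discard them.
P0 = {p3,p4,p5,p7} | {p1,p2}.
Refine {p3,p4,p5,p7} on symbol a: members go to different blocks, giving {p3,p7} and {p4,p5}.
No further refinement is possible. Final partition (3 blocks): {p3,p7} | {p1,p2} | {p4,p5}.
State p3 belongs to the block {p3,p7}, which has 2 states.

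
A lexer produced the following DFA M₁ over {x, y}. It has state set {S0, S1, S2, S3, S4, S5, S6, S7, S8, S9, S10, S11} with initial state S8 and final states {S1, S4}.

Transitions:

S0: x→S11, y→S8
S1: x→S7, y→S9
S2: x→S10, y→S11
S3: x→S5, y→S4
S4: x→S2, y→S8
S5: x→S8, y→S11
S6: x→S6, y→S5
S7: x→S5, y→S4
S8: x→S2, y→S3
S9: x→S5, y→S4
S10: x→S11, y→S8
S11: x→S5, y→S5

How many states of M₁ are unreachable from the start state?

5

BFS from S8 reaches {S2, S3, S4, S5, S8, S10, S11}; the 5 state(s) S0, S1, S6, S7, S9 are never visited.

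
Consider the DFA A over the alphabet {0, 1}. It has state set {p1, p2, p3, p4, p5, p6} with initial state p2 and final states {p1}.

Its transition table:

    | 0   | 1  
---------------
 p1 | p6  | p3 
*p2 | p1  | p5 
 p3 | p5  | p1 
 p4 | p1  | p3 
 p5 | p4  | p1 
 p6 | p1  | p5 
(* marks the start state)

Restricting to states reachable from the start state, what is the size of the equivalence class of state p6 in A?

Start with accepting vs non-accepting: {p1} | {p2,p3,p4,p5,p6}.
Split {p2,p3,p4,p5,p6} by δ(·,0) → {p2,p4,p6} and {p3,p5}.
Refine {p3,p5} on symbol 0: members go to different blocks, giving {p3} and {p5}.
Refine {p2,p4,p6} on symbol 1: members go to different blocks, giving {p2,p6} and {p4}.
The partition is now stable with 5 blocks: {p1} | {p2,p6} | {p3} | {p5} | {p4}.
The equivalence class containing p6 is {p2,p6}, of size 2.

2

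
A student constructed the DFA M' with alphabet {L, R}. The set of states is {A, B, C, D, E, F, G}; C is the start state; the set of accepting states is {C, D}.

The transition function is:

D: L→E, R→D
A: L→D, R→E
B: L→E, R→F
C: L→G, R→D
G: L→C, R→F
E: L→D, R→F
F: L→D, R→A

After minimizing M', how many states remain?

First remove the unreachable states {B}; 6 states remain.
P0 = {C,D} | {A,E,F,G}.
Stable partition: {C,D} | {A,E,F,G} — 2 equivalence classes.

2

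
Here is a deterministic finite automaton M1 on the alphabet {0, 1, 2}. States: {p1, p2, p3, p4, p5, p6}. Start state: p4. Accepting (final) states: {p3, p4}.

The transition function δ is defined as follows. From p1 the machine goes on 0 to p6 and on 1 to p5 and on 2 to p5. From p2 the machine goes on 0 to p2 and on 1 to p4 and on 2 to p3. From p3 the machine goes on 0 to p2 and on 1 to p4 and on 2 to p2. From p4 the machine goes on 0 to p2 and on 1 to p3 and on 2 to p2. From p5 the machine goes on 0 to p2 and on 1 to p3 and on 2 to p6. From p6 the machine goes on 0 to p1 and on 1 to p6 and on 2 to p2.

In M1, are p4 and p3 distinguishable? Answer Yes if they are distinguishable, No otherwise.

First remove the unreachable states {p1,p5,p6}; 3 states remain.
Start with accepting vs non-accepting: {p3,p4} | {p2}.
Stable partition: {p3,p4} | {p2} — 2 equivalence classes.
p4 and p3 lie in the same block of the stable partition, so they are equivalent — no string distinguishes them.

No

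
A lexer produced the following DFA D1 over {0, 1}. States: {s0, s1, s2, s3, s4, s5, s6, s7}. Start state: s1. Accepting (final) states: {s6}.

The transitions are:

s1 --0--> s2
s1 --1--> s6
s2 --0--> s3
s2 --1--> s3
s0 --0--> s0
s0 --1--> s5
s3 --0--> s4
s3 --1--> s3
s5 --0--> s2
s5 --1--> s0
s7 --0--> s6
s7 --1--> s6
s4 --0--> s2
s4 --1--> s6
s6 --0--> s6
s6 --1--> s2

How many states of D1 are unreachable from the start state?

3

BFS from s1 reaches {s1, s2, s3, s4, s6}; the 3 state(s) s0, s5, s7 are never visited.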